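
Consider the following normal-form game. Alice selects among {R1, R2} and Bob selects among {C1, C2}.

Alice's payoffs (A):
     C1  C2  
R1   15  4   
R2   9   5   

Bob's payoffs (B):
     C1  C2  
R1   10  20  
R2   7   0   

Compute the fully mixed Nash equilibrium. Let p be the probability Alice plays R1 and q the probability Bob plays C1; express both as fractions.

Each player's mixing probability is pinned down by making the *other* player indifferent.
Bob indifferent between C1 and C2: p·10 + (1−p)·7 = p·20 + (1−p)·0 ⟹ 7 + 3p = 0 + 20p ⟹ p = 7/17.
Alice indifferent between R1 and R2: q·15 + (1−q)·4 = q·9 + (1−q)·5 ⟹ 4 + 11q = 5 + 4q ⟹ q = 1/7.

p = 7/17, q = 1/7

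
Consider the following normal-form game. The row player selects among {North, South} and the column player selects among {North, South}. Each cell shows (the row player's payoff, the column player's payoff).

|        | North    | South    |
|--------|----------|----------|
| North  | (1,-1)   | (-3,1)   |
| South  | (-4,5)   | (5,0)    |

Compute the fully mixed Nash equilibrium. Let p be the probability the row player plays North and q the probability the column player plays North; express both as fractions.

p = 5/7, q = 8/13

Each player's mixing probability is pinned down by making the *other* player indifferent.
The column player indifferent between North and South: p·(-1) + (1−p)·5 = p·1 + (1−p)·0 ⟹ 5 + (-6)p = 0 + 1p ⟹ p = 5/7.
The row player indifferent between North and South: q·1 + (1−q)·(-3) = q·(-4) + (1−q)·5 ⟹ (-3) + 4q = 5 + (-9)q ⟹ q = 8/13.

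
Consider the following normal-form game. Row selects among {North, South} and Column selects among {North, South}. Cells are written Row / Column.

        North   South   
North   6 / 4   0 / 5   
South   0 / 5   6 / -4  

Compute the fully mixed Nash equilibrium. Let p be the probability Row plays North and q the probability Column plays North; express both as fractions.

In a mixed NE each player is indifferent between their pure strategies, so the opponent's mix sets the indifference.
Column indifferent between North and South: p·4 + (1−p)·5 = p·5 + (1−p)·(-4) ⟹ 5 + (-1)p = (-4) + 9p ⟹ p = 9/10.
Row indifferent between North and South: q·6 + (1−q)·0 = q·0 + (1−q)·6 ⟹ 0 + 6q = 6 + (-6)q ⟹ q = 1/2.

p = 9/10, q = 1/2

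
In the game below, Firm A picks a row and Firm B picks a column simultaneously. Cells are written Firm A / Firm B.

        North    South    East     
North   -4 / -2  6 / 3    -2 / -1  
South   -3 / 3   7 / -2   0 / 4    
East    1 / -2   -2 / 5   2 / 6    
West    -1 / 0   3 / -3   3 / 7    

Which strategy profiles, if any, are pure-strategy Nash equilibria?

(West, East)

Check mutual best responses: a cell is a NE iff neither player can gain by unilaterally deviating.
Firm A's best responses — vs North: East (payoff 1); vs South: South (payoff 7); vs East: West (payoff 3).
Firm B's best responses — vs North: South (payoff 3); vs South: East (payoff 4); vs East: East (payoff 6); vs West: East (payoff 7).
The only mutual best response is (West, East); neither player gains by switching there.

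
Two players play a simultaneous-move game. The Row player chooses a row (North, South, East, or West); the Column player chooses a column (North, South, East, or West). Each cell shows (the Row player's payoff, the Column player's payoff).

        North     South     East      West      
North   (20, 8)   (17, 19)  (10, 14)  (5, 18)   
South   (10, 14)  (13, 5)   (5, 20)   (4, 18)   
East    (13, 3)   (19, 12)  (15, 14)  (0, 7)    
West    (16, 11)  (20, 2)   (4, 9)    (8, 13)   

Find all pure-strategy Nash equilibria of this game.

(East, East) and (West, West)

Check mutual best responses: a cell is a NE iff neither player can gain by unilaterally deviating.
The Row player's best responses — vs North: North (payoff 20); vs South: West (payoff 20); vs East: East (payoff 15); vs West: West (payoff 8).
The Column player's best responses — vs North: South (payoff 19); vs South: East (payoff 20); vs East: East (payoff 14); vs West: West (payoff 13).
Mutual best responses occur at (East, East) and (West, West); at each, neither player gains by switching.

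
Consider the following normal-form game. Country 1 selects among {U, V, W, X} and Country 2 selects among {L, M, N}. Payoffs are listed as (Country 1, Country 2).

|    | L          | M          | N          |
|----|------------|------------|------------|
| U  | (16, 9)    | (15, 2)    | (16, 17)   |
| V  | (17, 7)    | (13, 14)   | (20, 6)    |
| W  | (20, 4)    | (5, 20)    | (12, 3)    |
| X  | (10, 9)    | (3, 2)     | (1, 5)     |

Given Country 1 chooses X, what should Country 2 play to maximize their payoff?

L

With Country 1 fixed at X, Country 2's payoffs are: L → 9, M → 2, N → 5.
The maximum is 9, achieved by L.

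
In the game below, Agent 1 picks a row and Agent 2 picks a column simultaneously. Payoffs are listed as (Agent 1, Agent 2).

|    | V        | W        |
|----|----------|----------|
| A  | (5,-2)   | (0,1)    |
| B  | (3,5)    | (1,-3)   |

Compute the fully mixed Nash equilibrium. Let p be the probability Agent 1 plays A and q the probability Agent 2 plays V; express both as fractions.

p = 8/11, q = 1/3

In a mixed NE each player is indifferent between their pure strategies, so the opponent's mix sets the indifference.
Agent 2 indifferent between V and W: p·(-2) + (1−p)·5 = p·1 + (1−p)·(-3) ⟹ 5 + (-7)p = (-3) + 4p ⟹ p = 8/11.
Agent 1 indifferent between A and B: q·5 + (1−q)·0 = q·3 + (1−q)·1 ⟹ 0 + 5q = 1 + 2q ⟹ q = 1/3.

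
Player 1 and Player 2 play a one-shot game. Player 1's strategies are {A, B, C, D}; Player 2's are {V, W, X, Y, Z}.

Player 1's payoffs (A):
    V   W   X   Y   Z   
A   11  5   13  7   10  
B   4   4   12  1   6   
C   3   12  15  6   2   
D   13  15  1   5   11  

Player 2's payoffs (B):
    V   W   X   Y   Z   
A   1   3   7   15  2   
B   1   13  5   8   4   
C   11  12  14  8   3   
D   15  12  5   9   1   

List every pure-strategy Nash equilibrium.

A profile is a Nash equilibrium when each player is best-responding to the other.
Player 1's best responses — vs V: D (payoff 13); vs W: D (payoff 15); vs X: C (payoff 15); vs Y: A (payoff 7); vs Z: D (payoff 11).
Player 2's best responses — vs A: Y (payoff 15); vs B: W (payoff 13); vs C: X (payoff 14); vs D: V (payoff 15).
Mutual best responses occur at (A, Y), (C, X), and (D, V); at each, neither player gains by switching.

(A, Y), (C, X), and (D, V)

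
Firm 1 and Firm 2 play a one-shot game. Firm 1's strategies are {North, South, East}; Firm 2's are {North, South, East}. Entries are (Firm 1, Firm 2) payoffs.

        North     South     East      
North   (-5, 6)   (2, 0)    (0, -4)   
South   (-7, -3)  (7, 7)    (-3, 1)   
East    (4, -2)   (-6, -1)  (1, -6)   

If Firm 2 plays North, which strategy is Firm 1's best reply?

East

With Firm 2 fixed at North, Firm 1's payoffs are: North → -5, South → -7, East → 4.
The maximum is 4, achieved by East.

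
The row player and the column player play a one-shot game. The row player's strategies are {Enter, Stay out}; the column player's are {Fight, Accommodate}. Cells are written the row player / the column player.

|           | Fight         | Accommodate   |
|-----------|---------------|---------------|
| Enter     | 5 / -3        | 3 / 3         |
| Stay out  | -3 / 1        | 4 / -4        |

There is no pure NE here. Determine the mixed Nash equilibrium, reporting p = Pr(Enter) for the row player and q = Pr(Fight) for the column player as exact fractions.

Each player's mixing probability is pinned down by making the *other* player indifferent.
The column player indifferent between Fight and Accommodate: p·(-3) + (1−p)·1 = p·3 + (1−p)·(-4) ⟹ 1 + (-4)p = (-4) + 7p ⟹ p = 5/11.
The row player indifferent between Enter and Stay out: q·5 + (1−q)·3 = q·(-3) + (1−q)·4 ⟹ 3 + 2q = 4 + (-7)q ⟹ q = 1/9.

p = 5/11, q = 1/9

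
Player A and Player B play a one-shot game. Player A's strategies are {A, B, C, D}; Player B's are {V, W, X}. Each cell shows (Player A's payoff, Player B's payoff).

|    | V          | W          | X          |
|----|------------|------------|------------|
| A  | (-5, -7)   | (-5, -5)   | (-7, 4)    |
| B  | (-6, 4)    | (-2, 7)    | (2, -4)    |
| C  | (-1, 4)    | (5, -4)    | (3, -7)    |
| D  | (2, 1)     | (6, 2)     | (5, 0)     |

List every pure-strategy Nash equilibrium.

(D, W)

Find each player's best response to every opponent strategy; NE are the intersections.
Player A's best responses — vs V: D (payoff 2); vs W: D (payoff 6); vs X: D (payoff 5).
Player B's best responses — vs A: X (payoff 4); vs B: W (payoff 7); vs C: V (payoff 4); vs D: W (payoff 2).
The only mutual best response is (D, W); neither player gains by switching there.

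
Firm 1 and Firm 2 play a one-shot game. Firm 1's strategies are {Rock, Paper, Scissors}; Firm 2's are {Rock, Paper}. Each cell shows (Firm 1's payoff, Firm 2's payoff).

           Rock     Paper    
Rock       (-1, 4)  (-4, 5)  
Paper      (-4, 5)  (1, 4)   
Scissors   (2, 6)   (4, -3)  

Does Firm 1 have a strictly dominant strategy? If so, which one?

Scissors

A strategy is strictly dominant if it gives Firm 1 a strictly higher payoff than every other strategy, against every choice by the opponent.
Scissors strictly dominates: vs Rock: 2 > each of {-1, -4}; vs Paper: 4 > each of {-4, 1}.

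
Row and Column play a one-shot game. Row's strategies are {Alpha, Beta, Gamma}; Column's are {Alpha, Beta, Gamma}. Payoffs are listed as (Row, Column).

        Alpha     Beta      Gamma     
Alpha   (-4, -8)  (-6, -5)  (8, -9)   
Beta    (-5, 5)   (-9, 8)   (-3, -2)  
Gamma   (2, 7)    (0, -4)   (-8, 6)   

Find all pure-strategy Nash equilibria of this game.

Find each player's best response to every opponent strategy; NE are the intersections.
Row's best responses — vs Alpha: Gamma (payoff 2); vs Beta: Gamma (payoff 0); vs Gamma: Alpha (payoff 8).
Column's best responses — vs Alpha: Beta (payoff -5); vs Beta: Beta (payoff 8); vs Gamma: Alpha (payoff 7).
The only mutual best response is (Gamma, Alpha); neither player gains by switching there.

(Gamma, Alpha)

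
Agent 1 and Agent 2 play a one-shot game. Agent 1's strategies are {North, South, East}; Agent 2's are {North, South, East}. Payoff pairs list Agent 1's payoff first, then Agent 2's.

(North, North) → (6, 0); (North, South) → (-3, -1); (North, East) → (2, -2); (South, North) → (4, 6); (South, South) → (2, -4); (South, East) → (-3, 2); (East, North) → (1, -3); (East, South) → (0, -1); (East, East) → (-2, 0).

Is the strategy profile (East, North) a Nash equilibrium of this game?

Holding Agent 2 at North: Agent 1 gets 1 from East but could get 6 by switching to North. Agent 1 has a profitable deviation.

No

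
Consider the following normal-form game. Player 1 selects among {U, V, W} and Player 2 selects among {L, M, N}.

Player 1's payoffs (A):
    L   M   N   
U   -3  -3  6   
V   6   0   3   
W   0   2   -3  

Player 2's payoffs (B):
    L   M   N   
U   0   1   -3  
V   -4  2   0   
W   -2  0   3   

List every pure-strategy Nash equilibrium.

None

Check mutual best responses: a cell is a NE iff neither player can gain by unilaterally deviating.
Player 1's best responses — vs L: V (payoff 6); vs M: W (payoff 2); vs N: U (payoff 6).
Player 2's best responses — vs U: M (payoff 1); vs V: M (payoff 2); vs W: N (payoff 3).
No cell has both players best-responding. For instance, Player 1's best reply to N is U, but against U Player 2 prefers M over N.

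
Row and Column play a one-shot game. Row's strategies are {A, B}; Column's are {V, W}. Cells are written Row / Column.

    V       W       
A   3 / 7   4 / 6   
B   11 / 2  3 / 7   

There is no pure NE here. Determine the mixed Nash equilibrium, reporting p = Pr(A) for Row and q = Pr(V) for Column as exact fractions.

p = 5/6, q = 1/9

In a mixed NE each player is indifferent between their pure strategies, so the opponent's mix sets the indifference.
Column indifferent between V and W: p·7 + (1−p)·2 = p·6 + (1−p)·7 ⟹ 2 + 5p = 7 + (-1)p ⟹ p = 5/6.
Row indifferent between A and B: q·3 + (1−q)·4 = q·11 + (1−q)·3 ⟹ 4 + (-1)q = 3 + 8q ⟹ q = 1/9.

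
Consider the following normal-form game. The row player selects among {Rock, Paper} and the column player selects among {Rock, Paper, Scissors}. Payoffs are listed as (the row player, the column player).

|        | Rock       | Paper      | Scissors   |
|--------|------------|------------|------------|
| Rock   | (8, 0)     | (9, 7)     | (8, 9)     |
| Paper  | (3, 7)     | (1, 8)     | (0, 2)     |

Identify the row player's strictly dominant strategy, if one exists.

A strategy is strictly dominant if it gives the row player a strictly higher payoff than every other strategy, against every choice by the opponent.
Rock strictly dominates: vs Rock: 8 > 3; vs Paper: 9 > 1; vs Scissors: 8 > 0.

Rock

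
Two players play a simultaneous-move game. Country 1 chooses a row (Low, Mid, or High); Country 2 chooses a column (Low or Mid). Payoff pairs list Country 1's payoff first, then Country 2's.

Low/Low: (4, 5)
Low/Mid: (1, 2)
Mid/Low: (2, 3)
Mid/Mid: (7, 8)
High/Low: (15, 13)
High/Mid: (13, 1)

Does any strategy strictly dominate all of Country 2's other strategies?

No strictly dominant strategy

A strategy is strictly dominant if it gives Country 2 a strictly higher payoff than every other strategy, against every choice by the opponent.
Low is not dominant: against Mid, Mid gives 8 > 3.
Mid is not dominant: against Low, Low gives 5 > 2.
No single strategy is best against every opponent action.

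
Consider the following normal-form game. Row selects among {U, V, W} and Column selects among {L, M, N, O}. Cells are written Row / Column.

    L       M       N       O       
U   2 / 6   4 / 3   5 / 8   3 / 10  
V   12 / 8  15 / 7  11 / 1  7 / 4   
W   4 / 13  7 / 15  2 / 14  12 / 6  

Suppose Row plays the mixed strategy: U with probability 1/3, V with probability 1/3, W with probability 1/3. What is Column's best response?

L

Column's best reply maximizes expected payoff against the mix.
L: (1/3)·6 + (1/3)·8 + (1/3)·13 = 9
M: (1/3)·3 + (1/3)·7 + (1/3)·15 = 25/3
N: (1/3)·8 + (1/3)·1 + (1/3)·14 = 23/3
O: (1/3)·10 + (1/3)·4 + (1/3)·6 = 20/3
Highest expected payoff is 9, from L.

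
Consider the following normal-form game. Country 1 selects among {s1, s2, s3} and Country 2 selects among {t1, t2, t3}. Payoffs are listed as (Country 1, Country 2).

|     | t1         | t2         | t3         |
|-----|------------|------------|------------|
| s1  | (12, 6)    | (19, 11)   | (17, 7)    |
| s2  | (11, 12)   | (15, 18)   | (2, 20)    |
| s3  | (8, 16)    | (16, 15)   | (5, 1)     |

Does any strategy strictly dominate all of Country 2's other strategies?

No strictly dominant strategy

Check whether one of Country 2's strategies beats all alternatives regardless of what the opponent does.
t1 is not dominant: against s1, t2 gives 11 > 6.
t2 is not dominant: against s2, t3 gives 20 > 18.
t3 is not dominant: against s1, t2 gives 11 > 7.
No single strategy is best against every opponent action.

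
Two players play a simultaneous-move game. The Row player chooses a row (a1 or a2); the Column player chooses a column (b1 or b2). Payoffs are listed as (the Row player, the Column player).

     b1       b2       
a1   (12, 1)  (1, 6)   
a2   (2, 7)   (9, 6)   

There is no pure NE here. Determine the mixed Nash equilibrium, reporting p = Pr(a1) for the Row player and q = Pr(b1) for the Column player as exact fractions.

p = 1/6, q = 4/9

In a mixed NE each player is indifferent between their pure strategies, so the opponent's mix sets the indifference.
The Column player indifferent between b1 and b2: p·1 + (1−p)·7 = p·6 + (1−p)·6 ⟹ 7 + (-6)p = 6 + 0p ⟹ p = 1/6.
The Row player indifferent between a1 and a2: q·12 + (1−q)·1 = q·2 + (1−q)·9 ⟹ 1 + 11q = 9 + (-7)q ⟹ q = 4/9.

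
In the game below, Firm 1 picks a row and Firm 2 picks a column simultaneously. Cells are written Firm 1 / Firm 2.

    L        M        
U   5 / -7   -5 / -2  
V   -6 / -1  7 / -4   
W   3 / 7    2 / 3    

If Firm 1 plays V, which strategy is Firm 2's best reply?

L

With Firm 1 fixed at V, Firm 2's payoffs are: L → -1, M → -4.
The maximum is -1, achieved by L.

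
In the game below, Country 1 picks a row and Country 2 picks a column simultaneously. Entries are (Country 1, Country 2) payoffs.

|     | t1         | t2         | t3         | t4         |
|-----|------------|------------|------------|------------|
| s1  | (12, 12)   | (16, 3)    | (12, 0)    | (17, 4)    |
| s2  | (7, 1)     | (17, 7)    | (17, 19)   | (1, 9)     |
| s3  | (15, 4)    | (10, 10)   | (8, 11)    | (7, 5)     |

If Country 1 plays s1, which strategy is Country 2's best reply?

t1

With Country 1 fixed at s1, Country 2's payoffs are: t1 → 12, t2 → 3, t3 → 0, t4 → 4.
The maximum is 12, achieved by t1.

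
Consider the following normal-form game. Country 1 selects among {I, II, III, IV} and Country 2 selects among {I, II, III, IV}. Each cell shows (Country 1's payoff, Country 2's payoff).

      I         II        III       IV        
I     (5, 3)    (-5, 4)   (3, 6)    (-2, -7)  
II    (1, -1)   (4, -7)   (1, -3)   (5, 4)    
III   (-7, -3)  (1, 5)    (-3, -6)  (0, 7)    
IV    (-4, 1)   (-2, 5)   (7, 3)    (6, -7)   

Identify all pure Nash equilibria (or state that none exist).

A profile is a Nash equilibrium when each player is best-responding to the other.
Country 1's best responses — vs I: I (payoff 5); vs II: II (payoff 4); vs III: IV (payoff 7); vs IV: IV (payoff 6).
Country 2's best responses — vs I: III (payoff 6); vs II: IV (payoff 4); vs III: IV (payoff 7); vs IV: II (payoff 5).
No cell has both players best-responding. For instance, Country 1's best reply to II is II, but against II Country 2 prefers IV over II.

None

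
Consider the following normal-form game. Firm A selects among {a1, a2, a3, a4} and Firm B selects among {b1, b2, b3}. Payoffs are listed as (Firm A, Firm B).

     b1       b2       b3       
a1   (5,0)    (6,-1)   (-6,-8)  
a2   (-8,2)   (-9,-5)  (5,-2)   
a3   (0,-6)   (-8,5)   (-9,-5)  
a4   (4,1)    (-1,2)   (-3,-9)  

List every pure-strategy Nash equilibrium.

(a1, b1)

A profile is a Nash equilibrium when each player is best-responding to the other.
Firm A's best responses — vs b1: a1 (payoff 5); vs b2: a1 (payoff 6); vs b3: a2 (payoff 5).
Firm B's best responses — vs a1: b1 (payoff 0); vs a2: b1 (payoff 2); vs a3: b2 (payoff 5); vs a4: b2 (payoff 2).
The only mutual best response is (a1, b1); neither player gains by switching there.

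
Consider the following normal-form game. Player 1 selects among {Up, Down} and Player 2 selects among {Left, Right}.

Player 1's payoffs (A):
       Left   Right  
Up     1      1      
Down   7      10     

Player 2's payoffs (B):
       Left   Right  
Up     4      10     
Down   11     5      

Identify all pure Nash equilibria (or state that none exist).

Check mutual best responses: a cell is a NE iff neither player can gain by unilaterally deviating.
Player 1's best responses — vs Left: Down (payoff 7); vs Right: Down (payoff 10).
Player 2's best responses — vs Up: Right (payoff 10); vs Down: Left (payoff 11).
The only mutual best response is (Down, Left); neither player gains by switching there.

(Down, Left)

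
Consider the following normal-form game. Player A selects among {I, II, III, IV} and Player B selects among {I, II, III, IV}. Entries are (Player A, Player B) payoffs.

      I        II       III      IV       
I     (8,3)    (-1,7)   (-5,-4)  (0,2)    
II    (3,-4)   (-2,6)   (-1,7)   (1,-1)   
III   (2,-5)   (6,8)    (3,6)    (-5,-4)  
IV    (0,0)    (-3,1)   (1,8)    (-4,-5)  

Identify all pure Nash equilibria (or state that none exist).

(III, II)

A profile is a Nash equilibrium when each player is best-responding to the other.
Player A's best responses — vs I: I (payoff 8); vs II: III (payoff 6); vs III: III (payoff 3); vs IV: II (payoff 1).
Player B's best responses — vs I: II (payoff 7); vs II: III (payoff 7); vs III: II (payoff 8); vs IV: III (payoff 8).
The only mutual best response is (III, II); neither player gains by switching there.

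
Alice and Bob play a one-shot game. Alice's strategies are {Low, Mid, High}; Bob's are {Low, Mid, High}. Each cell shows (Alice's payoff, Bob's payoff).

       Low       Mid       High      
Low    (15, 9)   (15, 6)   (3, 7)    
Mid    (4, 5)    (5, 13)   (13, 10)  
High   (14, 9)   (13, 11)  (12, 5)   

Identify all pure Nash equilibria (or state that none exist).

Find each player's best response to every opponent strategy; NE are the intersections.
Alice's best responses — vs Low: Low (payoff 15); vs Mid: Low (payoff 15); vs High: Mid (payoff 13).
Bob's best responses — vs Low: Low (payoff 9); vs Mid: Mid (payoff 13); vs High: Mid (payoff 11).
The only mutual best response is (Low, Low); neither player gains by switching there.

(Low, Low)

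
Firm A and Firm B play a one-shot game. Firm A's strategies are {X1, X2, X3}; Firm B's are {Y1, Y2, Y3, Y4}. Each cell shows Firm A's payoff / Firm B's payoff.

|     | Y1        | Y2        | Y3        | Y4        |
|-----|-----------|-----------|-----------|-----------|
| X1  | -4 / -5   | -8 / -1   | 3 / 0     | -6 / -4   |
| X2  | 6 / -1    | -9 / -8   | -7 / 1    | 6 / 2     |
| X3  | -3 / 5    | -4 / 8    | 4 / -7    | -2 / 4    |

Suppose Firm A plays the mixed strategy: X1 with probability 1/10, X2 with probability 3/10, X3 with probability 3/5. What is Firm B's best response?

Compute Firm B's expected payoff from each pure strategy against the given mix.
Y1: (1/10)·(-5) + (3/10)·(-1) + (3/5)·5 = 11/5
Y2: (1/10)·(-1) + (3/10)·(-8) + (3/5)·8 = 23/10
Y3: (1/10)·0 + (3/10)·1 + (3/5)·(-7) = -39/10
Y4: (1/10)·(-4) + (3/10)·2 + (3/5)·4 = 13/5
Highest expected payoff is 13/5, from Y4.

Y4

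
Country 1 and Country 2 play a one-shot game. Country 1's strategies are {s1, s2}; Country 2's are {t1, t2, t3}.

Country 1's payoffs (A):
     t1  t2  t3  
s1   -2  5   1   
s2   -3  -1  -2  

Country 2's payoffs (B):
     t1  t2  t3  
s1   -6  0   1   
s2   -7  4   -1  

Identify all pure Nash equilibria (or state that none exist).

Find each player's best response to every opponent strategy; NE are the intersections.
Country 1's best responses — vs t1: s1 (payoff -2); vs t2: s1 (payoff 5); vs t3: s1 (payoff 1).
Country 2's best responses — vs s1: t3 (payoff 1); vs s2: t2 (payoff 4).
The only mutual best response is (s1, t3); neither player gains by switching there.

(s1, t3)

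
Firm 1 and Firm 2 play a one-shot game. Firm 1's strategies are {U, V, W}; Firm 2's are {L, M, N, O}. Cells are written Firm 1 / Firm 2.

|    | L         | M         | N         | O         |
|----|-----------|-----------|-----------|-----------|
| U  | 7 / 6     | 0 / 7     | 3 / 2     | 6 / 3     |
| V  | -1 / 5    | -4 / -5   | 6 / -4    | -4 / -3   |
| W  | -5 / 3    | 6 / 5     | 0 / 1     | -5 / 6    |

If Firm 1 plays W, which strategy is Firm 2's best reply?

With Firm 1 fixed at W, Firm 2's payoffs are: L → 3, M → 5, N → 1, O → 6.
The maximum is 6, achieved by O.

O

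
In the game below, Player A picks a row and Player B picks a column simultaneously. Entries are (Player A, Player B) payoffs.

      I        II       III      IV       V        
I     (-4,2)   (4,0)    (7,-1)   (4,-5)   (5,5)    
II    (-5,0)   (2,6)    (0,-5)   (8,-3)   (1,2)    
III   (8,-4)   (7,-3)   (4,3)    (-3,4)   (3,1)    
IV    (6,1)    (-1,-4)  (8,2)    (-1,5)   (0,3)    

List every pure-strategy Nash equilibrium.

A profile is a Nash equilibrium when each player is best-responding to the other.
Player A's best responses — vs I: III (payoff 8); vs II: III (payoff 7); vs III: IV (payoff 8); vs IV: II (payoff 8); vs V: I (payoff 5).
Player B's best responses — vs I: V (payoff 5); vs II: II (payoff 6); vs III: IV (payoff 4); vs IV: IV (payoff 5).
The only mutual best response is (I, V); neither player gains by switching there.

(I, V)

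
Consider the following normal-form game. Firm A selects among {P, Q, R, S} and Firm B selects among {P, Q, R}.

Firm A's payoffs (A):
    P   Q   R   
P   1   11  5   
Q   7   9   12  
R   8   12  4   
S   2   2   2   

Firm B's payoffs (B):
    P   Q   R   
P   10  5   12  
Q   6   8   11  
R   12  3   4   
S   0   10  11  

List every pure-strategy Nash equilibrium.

Find each player's best response to every opponent strategy; NE are the intersections.
Firm A's best responses — vs P: R (payoff 8); vs Q: R (payoff 12); vs R: Q (payoff 12).
Firm B's best responses — vs P: R (payoff 12); vs Q: R (payoff 11); vs R: P (payoff 12); vs S: R (payoff 11).
Mutual best responses occur at (Q, R) and (R, P); at each, neither player gains by switching.

(Q, R) and (R, P)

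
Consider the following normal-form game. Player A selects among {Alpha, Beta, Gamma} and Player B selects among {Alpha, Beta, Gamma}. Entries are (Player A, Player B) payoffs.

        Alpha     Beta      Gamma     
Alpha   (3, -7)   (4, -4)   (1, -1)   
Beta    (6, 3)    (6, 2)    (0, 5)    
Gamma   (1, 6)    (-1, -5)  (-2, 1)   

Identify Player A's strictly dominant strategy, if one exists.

A strategy is strictly dominant if it gives Player A a strictly higher payoff than every other strategy, against every choice by the opponent.
Alpha is not dominant: against Alpha, Beta gives 6 > 3.
Beta is not dominant: against Gamma, Alpha gives 1 > 0.
Gamma is not dominant: against Alpha, Alpha gives 3 > 1.
No single strategy is best against every opponent action.

No strictly dominant strategy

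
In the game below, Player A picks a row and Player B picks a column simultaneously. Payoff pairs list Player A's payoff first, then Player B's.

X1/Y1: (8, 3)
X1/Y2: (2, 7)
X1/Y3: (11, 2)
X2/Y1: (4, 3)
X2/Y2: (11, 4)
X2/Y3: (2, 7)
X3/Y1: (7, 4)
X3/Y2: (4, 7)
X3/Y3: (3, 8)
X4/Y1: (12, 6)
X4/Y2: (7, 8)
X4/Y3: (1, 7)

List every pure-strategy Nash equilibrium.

There is no pure-strategy Nash equilibrium

Find each player's best response to every opponent strategy; NE are the intersections.
Player A's best responses — vs Y1: X4 (payoff 12); vs Y2: X2 (payoff 11); vs Y3: X1 (payoff 11).
Player B's best responses — vs X1: Y2 (payoff 7); vs X2: Y3 (payoff 7); vs X3: Y3 (payoff 8); vs X4: Y2 (payoff 8).
No cell has both players best-responding. For instance, Player A's best reply to Y1 is X4, but against X4 Player B prefers Y2 over Y1.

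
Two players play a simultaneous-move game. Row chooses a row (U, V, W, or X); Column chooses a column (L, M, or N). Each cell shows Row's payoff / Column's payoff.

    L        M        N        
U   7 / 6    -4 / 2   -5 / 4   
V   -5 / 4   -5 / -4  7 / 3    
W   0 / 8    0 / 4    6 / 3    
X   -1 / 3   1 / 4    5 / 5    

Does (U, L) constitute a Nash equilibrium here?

Yes

Holding Column at L: Row gets 7 from U, versus -5 from V, 0 from W, -1 from X. No profitable deviation for Row.
Holding Row at U: Column gets 6 from L, versus 2 from M, 4 from N. No profitable deviation for Column either.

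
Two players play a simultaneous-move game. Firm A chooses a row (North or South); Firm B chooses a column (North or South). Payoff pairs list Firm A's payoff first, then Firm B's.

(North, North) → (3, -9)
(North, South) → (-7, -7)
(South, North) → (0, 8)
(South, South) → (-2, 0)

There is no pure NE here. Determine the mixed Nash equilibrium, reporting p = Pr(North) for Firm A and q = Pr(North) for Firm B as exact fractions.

In a mixed NE each player is indifferent between their pure strategies, so the opponent's mix sets the indifference.
Firm B indifferent between North and South: p·(-9) + (1−p)·8 = p·(-7) + (1−p)·0 ⟹ 8 + (-17)p = 0 + (-7)p ⟹ p = 4/5.
Firm A indifferent between North and South: q·3 + (1−q)·(-7) = q·0 + (1−q)·(-2) ⟹ (-7) + 10q = (-2) + 2q ⟹ q = 5/8.

p = 4/5, q = 5/8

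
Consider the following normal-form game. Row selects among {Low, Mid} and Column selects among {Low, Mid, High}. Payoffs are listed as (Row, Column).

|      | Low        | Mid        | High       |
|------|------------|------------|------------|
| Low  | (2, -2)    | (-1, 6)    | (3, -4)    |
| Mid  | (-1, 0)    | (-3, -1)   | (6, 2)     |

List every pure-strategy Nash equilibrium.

(Low, Mid) and (Mid, High)

Find each player's best response to every opponent strategy; NE are the intersections.
Row's best responses — vs Low: Low (payoff 2); vs Mid: Low (payoff -1); vs High: Mid (payoff 6).
Column's best responses — vs Low: Mid (payoff 6); vs Mid: High (payoff 2).
Mutual best responses occur at (Low, Mid) and (Mid, High); at each, neither player gains by switching.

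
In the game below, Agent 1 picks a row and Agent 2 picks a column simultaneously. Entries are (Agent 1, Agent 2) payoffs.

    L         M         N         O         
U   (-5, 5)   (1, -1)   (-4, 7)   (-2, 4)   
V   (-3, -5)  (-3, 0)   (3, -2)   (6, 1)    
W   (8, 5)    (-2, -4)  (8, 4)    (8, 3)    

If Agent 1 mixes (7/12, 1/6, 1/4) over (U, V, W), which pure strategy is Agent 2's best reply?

Agent 2's best reply maximizes expected payoff against the mix.
L: (7/12)·5 + (1/6)·(-5) + (1/4)·5 = 10/3
M: (7/12)·(-1) + (1/6)·0 + (1/4)·(-4) = -19/12
N: (7/12)·7 + (1/6)·(-2) + (1/4)·4 = 19/4
O: (7/12)·4 + (1/6)·1 + (1/4)·3 = 13/4
Highest expected payoff is 19/4, from N.

N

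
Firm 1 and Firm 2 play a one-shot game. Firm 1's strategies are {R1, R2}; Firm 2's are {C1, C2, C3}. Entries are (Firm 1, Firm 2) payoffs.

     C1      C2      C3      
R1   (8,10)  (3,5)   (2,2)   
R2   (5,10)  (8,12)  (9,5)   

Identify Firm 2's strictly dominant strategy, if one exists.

A strategy is strictly dominant if it gives Firm 2 a strictly higher payoff than every other strategy, against every choice by the opponent.
C1 is not dominant: against R2, C2 gives 12 > 10.
C2 is not dominant: against R1, C1 gives 10 > 5.
C3 is not dominant: against R1, C1 gives 10 > 2.
No single strategy is best against every opponent action.

None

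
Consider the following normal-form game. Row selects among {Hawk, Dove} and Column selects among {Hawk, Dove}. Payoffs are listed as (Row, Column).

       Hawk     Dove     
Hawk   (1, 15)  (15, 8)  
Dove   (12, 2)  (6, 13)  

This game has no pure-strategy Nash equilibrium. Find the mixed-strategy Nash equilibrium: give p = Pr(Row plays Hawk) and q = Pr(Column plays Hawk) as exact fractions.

p = 11/18, q = 9/20

In a mixed NE each player is indifferent between their pure strategies, so the opponent's mix sets the indifference.
Column indifferent between Hawk and Dove: p·15 + (1−p)·2 = p·8 + (1−p)·13 ⟹ 2 + 13p = 13 + (-5)p ⟹ p = 11/18.
Row indifferent between Hawk and Dove: q·1 + (1−q)·15 = q·12 + (1−q)·6 ⟹ 15 + (-14)q = 6 + 6q ⟹ q = 9/20.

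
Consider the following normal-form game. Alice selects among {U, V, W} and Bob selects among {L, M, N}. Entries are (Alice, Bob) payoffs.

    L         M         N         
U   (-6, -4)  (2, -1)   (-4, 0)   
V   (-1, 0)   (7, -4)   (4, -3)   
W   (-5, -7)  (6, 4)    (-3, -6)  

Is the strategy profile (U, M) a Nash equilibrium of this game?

No

Holding Bob at M: Alice gets 2 from U but could get 7 by switching to V. Alice has a profitable deviation.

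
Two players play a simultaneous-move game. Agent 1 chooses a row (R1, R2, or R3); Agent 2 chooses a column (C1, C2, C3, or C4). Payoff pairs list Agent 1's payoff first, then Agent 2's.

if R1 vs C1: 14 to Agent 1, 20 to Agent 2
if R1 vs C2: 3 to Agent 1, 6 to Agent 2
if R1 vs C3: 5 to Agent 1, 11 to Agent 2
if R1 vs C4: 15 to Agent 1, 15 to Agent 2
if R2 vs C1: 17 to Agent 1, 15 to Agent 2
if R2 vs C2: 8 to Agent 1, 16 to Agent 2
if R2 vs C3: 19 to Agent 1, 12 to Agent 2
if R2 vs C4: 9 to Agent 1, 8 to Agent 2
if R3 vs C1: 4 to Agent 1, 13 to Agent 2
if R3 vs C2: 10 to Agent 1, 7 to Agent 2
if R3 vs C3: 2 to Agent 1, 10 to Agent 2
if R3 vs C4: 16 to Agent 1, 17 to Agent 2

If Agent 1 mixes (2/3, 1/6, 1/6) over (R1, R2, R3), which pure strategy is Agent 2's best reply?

Agent 2's best reply maximizes expected payoff against the mix.
C1: (2/3)·20 + (1/6)·15 + (1/6)·13 = 18
C2: (2/3)·6 + (1/6)·16 + (1/6)·7 = 47/6
C3: (2/3)·11 + (1/6)·12 + (1/6)·10 = 11
C4: (2/3)·15 + (1/6)·8 + (1/6)·17 = 85/6
Highest expected payoff is 18, from C1.

C1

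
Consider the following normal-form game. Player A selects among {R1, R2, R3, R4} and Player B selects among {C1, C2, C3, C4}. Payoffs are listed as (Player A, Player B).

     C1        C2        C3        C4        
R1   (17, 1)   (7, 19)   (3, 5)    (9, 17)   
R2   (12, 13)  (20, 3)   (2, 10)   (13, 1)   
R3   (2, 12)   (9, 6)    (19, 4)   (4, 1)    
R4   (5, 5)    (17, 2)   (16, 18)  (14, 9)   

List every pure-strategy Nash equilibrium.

No pure-strategy Nash equilibrium

A profile is a Nash equilibrium when each player is best-responding to the other.
Player A's best responses — vs C1: R1 (payoff 17); vs C2: R2 (payoff 20); vs C3: R3 (payoff 19); vs C4: R4 (payoff 14).
Player B's best responses — vs R1: C2 (payoff 19); vs R2: C1 (payoff 13); vs R3: C1 (payoff 12); vs R4: C3 (payoff 18).
No cell has both players best-responding. For instance, Player A's best reply to C4 is R4, but against R4 Player B prefers C3 over C4.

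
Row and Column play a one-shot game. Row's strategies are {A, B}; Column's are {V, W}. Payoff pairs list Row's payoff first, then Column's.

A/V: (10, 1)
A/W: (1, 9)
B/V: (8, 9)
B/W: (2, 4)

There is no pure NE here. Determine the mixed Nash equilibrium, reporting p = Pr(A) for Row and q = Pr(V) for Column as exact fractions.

Each player's mixing probability is pinned down by making the *other* player indifferent.
Column indifferent between V and W: p·1 + (1−p)·9 = p·9 + (1−p)·4 ⟹ 9 + (-8)p = 4 + 5p ⟹ p = 5/13.
Row indifferent between A and B: q·10 + (1−q)·1 = q·8 + (1−q)·2 ⟹ 1 + 9q = 2 + 6q ⟹ q = 1/3.

p = 5/13, q = 1/3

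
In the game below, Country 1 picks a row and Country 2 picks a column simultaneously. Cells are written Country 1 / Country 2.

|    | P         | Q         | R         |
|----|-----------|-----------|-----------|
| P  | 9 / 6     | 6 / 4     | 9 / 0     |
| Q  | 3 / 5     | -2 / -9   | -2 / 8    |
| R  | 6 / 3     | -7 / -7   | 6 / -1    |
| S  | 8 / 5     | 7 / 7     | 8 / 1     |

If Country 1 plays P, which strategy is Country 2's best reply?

With Country 1 fixed at P, Country 2's payoffs are: P → 6, Q → 4, R → 0.
The maximum is 6, achieved by P.

P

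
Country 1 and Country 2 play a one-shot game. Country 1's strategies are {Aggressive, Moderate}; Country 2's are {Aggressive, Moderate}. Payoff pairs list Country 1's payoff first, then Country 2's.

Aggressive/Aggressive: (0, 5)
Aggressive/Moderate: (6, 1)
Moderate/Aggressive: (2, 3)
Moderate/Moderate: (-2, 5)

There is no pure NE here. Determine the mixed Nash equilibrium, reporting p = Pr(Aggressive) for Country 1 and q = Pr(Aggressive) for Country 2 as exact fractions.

p = 1/3, q = 4/5

Each player's mixing probability is pinned down by making the *other* player indifferent.
Country 2 indifferent between Aggressive and Moderate: p·5 + (1−p)·3 = p·1 + (1−p)·5 ⟹ 3 + 2p = 5 + (-4)p ⟹ p = 1/3.
Country 1 indifferent between Aggressive and Moderate: q·0 + (1−q)·6 = q·2 + (1−q)·(-2) ⟹ 6 + (-6)q = (-2) + 4q ⟹ q = 4/5.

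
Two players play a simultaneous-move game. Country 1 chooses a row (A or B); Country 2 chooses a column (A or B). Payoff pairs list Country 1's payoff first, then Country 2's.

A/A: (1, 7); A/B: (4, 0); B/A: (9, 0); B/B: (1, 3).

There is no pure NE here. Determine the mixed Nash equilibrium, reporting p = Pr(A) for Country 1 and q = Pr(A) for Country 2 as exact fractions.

p = 3/10, q = 3/11

Each player's mixing probability is pinned down by making the *other* player indifferent.
Country 2 indifferent between A and B: p·7 + (1−p)·0 = p·0 + (1−p)·3 ⟹ 0 + 7p = 3 + (-3)p ⟹ p = 3/10.
Country 1 indifferent between A and B: q·1 + (1−q)·4 = q·9 + (1−q)·1 ⟹ 4 + (-3)q = 1 + 8q ⟹ q = 3/11.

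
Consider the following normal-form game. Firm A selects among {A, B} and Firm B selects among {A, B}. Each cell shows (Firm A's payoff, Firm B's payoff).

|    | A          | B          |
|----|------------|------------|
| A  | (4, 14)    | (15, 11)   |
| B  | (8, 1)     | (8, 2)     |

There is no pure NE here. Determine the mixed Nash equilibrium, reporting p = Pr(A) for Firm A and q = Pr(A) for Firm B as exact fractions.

In a mixed NE each player is indifferent between their pure strategies, so the opponent's mix sets the indifference.
Firm B indifferent between A and B: p·14 + (1−p)·1 = p·11 + (1−p)·2 ⟹ 1 + 13p = 2 + 9p ⟹ p = 1/4.
Firm A indifferent between A and B: q·4 + (1−q)·15 = q·8 + (1−q)·8 ⟹ 15 + (-11)q = 8 + 0q ⟹ q = 7/11.

p = 1/4, q = 7/11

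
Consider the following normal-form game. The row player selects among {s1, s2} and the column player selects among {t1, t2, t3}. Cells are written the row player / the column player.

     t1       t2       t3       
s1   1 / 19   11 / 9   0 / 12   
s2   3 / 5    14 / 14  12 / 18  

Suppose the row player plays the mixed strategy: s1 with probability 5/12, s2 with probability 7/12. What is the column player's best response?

t3

The column player's best reply maximizes expected payoff against the mix.
t1: (5/12)·19 + (7/12)·5 = 65/6
t2: (5/12)·9 + (7/12)·14 = 143/12
t3: (5/12)·12 + (7/12)·18 = 31/2
Highest expected payoff is 31/2, from t3.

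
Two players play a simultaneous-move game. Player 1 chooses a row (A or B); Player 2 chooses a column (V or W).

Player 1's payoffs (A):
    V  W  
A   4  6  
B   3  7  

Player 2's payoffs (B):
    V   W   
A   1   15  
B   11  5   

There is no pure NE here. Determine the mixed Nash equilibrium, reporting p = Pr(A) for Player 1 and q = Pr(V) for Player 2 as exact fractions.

In a mixed NE each player is indifferent between their pure strategies, so the opponent's mix sets the indifference.
Player 2 indifferent between V and W: p·1 + (1−p)·11 = p·15 + (1−p)·5 ⟹ 11 + (-10)p = 5 + 10p ⟹ p = 3/10.
Player 1 indifferent between A and B: q·4 + (1−q)·6 = q·3 + (1−q)·7 ⟹ 6 + (-2)q = 7 + (-4)q ⟹ q = 1/2.

p = 3/10, q = 1/2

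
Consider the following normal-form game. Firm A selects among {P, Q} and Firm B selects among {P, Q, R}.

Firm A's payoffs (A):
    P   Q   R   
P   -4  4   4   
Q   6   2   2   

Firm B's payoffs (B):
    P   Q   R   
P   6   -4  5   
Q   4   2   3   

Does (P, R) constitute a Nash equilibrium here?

No

Holding Firm B at R: Firm A gets 4 from P, versus 2 from Q. No profitable deviation for Firm A.
Holding Firm A at P: Firm B gets 5 from R but could get 6 by switching to P. Firm B has a profitable deviation.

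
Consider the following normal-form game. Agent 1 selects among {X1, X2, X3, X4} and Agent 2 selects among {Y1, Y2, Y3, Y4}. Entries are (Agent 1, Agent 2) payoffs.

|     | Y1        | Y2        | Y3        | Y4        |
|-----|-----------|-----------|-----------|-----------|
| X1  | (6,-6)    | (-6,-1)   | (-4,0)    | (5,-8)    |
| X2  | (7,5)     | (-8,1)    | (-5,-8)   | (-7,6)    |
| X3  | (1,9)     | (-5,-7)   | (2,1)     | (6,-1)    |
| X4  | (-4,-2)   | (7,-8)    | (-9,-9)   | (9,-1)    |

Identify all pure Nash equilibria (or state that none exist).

A profile is a Nash equilibrium when each player is best-responding to the other.
Agent 1's best responses — vs Y1: X2 (payoff 7); vs Y2: X4 (payoff 7); vs Y3: X3 (payoff 2); vs Y4: X4 (payoff 9).
Agent 2's best responses — vs X1: Y3 (payoff 0); vs X2: Y4 (payoff 6); vs X3: Y1 (payoff 9); vs X4: Y4 (payoff -1).
The only mutual best response is (X4, Y4); neither player gains by switching there.

(X4, Y4)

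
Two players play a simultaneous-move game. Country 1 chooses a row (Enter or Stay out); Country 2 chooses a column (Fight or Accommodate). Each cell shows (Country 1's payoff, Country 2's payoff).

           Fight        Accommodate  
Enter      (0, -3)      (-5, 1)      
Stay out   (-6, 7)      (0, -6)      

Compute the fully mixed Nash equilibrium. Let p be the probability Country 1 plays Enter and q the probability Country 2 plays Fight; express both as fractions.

In a mixed NE each player is indifferent between their pure strategies, so the opponent's mix sets the indifference.
Country 2 indifferent between Fight and Accommodate: p·(-3) + (1−p)·7 = p·1 + (1−p)·(-6) ⟹ 7 + (-10)p = (-6) + 7p ⟹ p = 13/17.
Country 1 indifferent between Enter and Stay out: q·0 + (1−q)·(-5) = q·(-6) + (1−q)·0 ⟹ (-5) + 5q = 0 + (-6)q ⟹ q = 5/11.

p = 13/17, q = 5/11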